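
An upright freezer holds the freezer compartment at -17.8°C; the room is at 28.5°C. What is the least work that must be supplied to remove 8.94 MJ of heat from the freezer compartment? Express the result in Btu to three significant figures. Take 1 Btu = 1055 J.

1540 Btu

In absolute terms T_C = 255.35 K and T_H = 301.65 K, so ΔT = 46.30 K.
The reversible limit is COP_R = T_C/ΔT = 5.515, so W_min = Q_C/COP = Q_C·ΔT/T_C.
W_min = 8.940 × 46.30/255.35 = 1.621 MJ = 1536 Btu.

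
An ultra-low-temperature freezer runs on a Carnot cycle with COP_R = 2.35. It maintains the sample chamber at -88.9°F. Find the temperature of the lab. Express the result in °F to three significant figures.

68.9 °F

COP_R = T_C/(T_H − T_C) gives T_H − T_C = T_C/COP.
With T_C = 205.98 K, T_H = 205.98 × (1 + 1/2.35) = 293.64 K.
Converting, 293.64 K = 68.87°F.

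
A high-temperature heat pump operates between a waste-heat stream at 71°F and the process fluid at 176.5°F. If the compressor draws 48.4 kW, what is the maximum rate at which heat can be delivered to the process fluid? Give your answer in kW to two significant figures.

290 kW

In absolute terms T_C = 294.82 K and T_H = 353.43 K, so ΔT = 58.61 K.
COP_Carnot = T_H/ΔT = 353.43/58.61 = 6.030.
Q̇_max = COP_Carnot × Ẇ = 6.030 × 48.40 kW = 291.9 kW.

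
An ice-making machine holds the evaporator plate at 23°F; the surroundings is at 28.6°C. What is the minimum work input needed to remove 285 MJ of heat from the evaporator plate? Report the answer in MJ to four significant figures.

35.71 MJ

In absolute terms T_C = 268.15 K and T_H = 301.75 K, so ΔT = 33.60 K.
The reversible limit is COP_R = T_C/ΔT = 7.981, so W_min = Q_C/COP = Q_C·ΔT/T_C.
W_min = 285.0 × 33.60/268.15 = 35.71 MJ.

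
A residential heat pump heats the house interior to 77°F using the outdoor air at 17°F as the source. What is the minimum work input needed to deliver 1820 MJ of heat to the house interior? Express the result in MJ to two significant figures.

In absolute terms T_C = 264.82 K and T_H = 298.15 K, so ΔT = 33.33 K.
The reversible limit is COP_HP = T_H/ΔT = 8.945, so W_min = Q_H/COP = Q_H·ΔT/T_H.
W_min = 1820 × 33.33/298.15 = 203.5 MJ.

200 MJ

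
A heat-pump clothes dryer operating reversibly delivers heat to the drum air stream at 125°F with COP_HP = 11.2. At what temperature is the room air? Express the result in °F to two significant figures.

COP_HP = T_H/(T_H − T_C) gives T_H − T_C = T_H/COP.
With T_H = 324.82 K, T_C = 324.82 × (1 − 1/11.2) = 295.82 K.
Converting, 295.82 K = 72.80°F.

73 °F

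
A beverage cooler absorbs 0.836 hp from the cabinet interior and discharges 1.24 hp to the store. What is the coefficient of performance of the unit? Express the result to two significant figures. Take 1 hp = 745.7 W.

2.1

The first law gives Q̇_H = Q̇_C + Ẇ, so the three rates are Q̇_C = 0.8360, Q̇_H = 1.240, Ẇ = 0.4040 hp.
COP_R = Q̇_C/Ẇ = 0.8360/0.4040 = 2.069.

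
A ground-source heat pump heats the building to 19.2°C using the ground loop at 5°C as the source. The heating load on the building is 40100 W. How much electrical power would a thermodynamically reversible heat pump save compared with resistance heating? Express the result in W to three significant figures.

38200 W

In absolute terms T_C = 278.15 K and T_H = 292.35 K, so ΔT = 14.20 K.
COP_Carnot = T_H/ΔT = 292.35/14.20 = 20.59.
Resistance heating needs Ẇ_res = Q̇_H = 40100 W; the reversible heat pump needs only Ẇ_hp = Q̇_H/COP = 1948 W.
Saving = 40100 − 1948 = 38150 W.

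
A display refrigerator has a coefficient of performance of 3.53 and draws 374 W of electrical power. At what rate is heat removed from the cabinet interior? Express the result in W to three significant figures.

Q̇_C = COP × Ẇ = 3.53 × 374.0 = 1320 W.

1320 W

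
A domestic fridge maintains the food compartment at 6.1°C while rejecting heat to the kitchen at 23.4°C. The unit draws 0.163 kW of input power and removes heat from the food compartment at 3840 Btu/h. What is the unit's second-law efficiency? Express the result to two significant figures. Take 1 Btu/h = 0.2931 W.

0.43

Converting, Q̇_C = 3840 Btu/h = 1.126 kW, so COP_actual = Q̇_C/Ẇ = 1.126/0.1630 = 6.905.
In absolute terms T_C = 279.25 K and T_H = 296.55 K, so ΔT = 17.30 K.
COP_Carnot = T_C/ΔT = 279.25/17.30 = 16.14.
η_II = COP_actual/COP_Carnot = 6.905/16.14 = 0.4278.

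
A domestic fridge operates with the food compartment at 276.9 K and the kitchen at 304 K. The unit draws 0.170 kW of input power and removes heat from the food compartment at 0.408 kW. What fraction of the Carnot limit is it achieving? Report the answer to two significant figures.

0.23

COP_actual = Q̇_C/Ẇ = 0.4080/0.1700 = 2.400.
The reservoir spacing is ΔT = 304 − 276.9 = 27.10 K.
COP_Carnot = T_C/ΔT = 276.90/27.10 = 10.22.
η_II = COP_actual/COP_Carnot = 2.400/10.22 = 0.2349.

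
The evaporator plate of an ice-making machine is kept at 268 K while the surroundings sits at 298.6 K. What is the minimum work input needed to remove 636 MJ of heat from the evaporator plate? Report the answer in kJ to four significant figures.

72620 kJ

The reservoir spacing is ΔT = 298.6 − 268 = 30.60 K.
The reversible limit is COP_R = T_C/ΔT = 8.758, so W_min = Q_C/COP = Q_C·ΔT/T_C.
W_min = 636.0 × 30.60/268.00 = 72.62 MJ = 72620 kJ.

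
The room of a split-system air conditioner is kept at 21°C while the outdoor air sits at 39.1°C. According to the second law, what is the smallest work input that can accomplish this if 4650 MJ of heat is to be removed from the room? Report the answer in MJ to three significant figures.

In absolute terms T_C = 294.15 K and T_H = 312.25 K, so ΔT = 18.10 K.
The reversible limit is COP_R = T_C/ΔT = 16.25, so W_min = Q_C/COP = Q_C·ΔT/T_C.
W_min = 4650 × 18.10/294.15 = 286.1 MJ.

286 MJ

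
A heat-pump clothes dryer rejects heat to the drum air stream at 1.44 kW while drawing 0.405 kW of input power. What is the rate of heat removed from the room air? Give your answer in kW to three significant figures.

For a cyclic device the first law requires Q̇_H = Q̇_C + Ẇ.
Q̇_C = Q̇_H − Ẇ = 1.035 kW.

1.04 kW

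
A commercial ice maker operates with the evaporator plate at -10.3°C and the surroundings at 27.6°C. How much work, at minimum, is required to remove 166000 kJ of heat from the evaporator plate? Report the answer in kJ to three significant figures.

23900 kJ

In absolute terms T_C = 262.85 K and T_H = 300.75 K, so ΔT = 37.90 K.
The reversible limit is COP_R = T_C/ΔT = 6.935, so W_min = Q_C/COP = Q_C·ΔT/T_C.
W_min = 166000 × 37.90/262.85 = 23940 kJ.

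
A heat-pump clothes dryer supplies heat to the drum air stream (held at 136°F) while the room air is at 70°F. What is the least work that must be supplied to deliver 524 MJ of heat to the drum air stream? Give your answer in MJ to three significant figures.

58.1 MJ

In absolute terms T_C = 294.26 K and T_H = 330.93 K, so ΔT = 36.67 K.
The reversible limit is COP_HP = T_H/ΔT = 9.025, so W_min = Q_H/COP = Q_H·ΔT/T_H.
W_min = 524.0 × 36.67/330.93 = 58.06 MJ.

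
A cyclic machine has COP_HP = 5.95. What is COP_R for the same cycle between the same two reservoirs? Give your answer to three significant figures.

Since Q_H = Q_C + W for any cycle, COP_R = Q_C/W = Q_H/W − 1.
COP_R = 5.95 − 1 = 4.95.

4.95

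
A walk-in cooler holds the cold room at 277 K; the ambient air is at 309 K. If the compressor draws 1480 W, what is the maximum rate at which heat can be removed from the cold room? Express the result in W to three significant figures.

12800 W

The reservoir spacing is ΔT = 309 − 277 = 32.00 K.
COP_Carnot = T_C/ΔT = 277.00/32.00 = 8.656.
Q̇_max = COP_Carnot × Ẇ = 8.656 × 1480 W = 12810 W.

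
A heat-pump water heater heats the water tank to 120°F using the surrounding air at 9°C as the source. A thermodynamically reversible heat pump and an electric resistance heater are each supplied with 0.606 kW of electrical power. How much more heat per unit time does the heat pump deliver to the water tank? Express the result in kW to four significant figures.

4.286 kW

In absolute terms T_C = 282.15 K and T_H = 322.04 K, so ΔT = 39.89 K.
COP_Carnot = T_H/ΔT = 322.04/39.89 = 8.073.
The heat pump delivers Q̇_H = COP × Ẇ = 4.892 kW; the resistance heater delivers Ẇ = 0.6060 kW.
Extra = (COP − 1)·Ẇ = 4.286 kW.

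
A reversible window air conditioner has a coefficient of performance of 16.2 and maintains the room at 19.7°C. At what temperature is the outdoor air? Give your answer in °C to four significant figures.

COP_R = T_C/(T_H − T_C) gives T_H − T_C = T_C/COP.
With T_C = 292.85 K, T_H = 292.85 × (1 + 1/16.2) = 310.93 K.
Converting, 310.93 K = 37.78°C.

37.78 °C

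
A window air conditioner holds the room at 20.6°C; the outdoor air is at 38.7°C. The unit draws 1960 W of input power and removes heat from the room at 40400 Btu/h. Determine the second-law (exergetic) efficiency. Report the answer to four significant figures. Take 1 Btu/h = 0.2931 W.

Converting, Q̇_C = 40400 Btu/h = 11840 W, so COP_actual = Q̇_C/Ẇ = 11840/1960 = 6.041.
In absolute terms T_C = 293.75 K and T_H = 311.85 K, so ΔT = 18.10 K.
COP_Carnot = T_C/ΔT = 293.75/18.10 = 16.23.
η_II = COP_actual/COP_Carnot = 6.041/16.23 = 0.3723.

0.3723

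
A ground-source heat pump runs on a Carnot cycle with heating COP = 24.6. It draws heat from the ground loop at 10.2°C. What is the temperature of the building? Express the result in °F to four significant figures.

COP_HP = T_H/(T_H − T_C) rearranges to T_H = COP·T_C/(COP − 1).
With T_C = 283.35 K, T_H = 24.6 × 283.35/23.60 = 295.36 K.
Converting, 295.36 K = 71.97°F.

71.97 °F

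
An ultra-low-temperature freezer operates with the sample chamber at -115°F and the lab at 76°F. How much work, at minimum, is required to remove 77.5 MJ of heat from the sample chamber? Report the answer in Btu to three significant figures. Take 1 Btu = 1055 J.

In absolute terms T_C = 191.48 K and T_H = 297.59 K, so ΔT = 106.1 K.
The reversible limit is COP_R = T_C/ΔT = 1.805, so W_min = Q_C/COP = Q_C·ΔT/T_C.
W_min = 77.50 × 106.1/191.48 = 42.95 MJ = 40710 Btu.

40700 Btu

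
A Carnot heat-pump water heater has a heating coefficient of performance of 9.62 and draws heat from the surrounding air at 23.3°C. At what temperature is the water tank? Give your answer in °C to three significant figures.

57.7 °C

COP_HP = T_H/(T_H − T_C) rearranges to T_H = COP·T_C/(COP − 1).
With T_C = 296.45 K, T_H = 9.62 × 296.45/8.620 = 330.84 K.
Converting, 330.84 K = 57.69°C.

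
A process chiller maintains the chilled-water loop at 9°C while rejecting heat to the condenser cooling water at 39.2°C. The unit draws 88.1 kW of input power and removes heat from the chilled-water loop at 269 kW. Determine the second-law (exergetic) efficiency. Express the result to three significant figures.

0.327

COP_actual = Q̇_C/Ẇ = 269.0/88.10 = 3.053.
In absolute terms T_C = 282.15 K and T_H = 312.35 K, so ΔT = 30.20 K.
COP_Carnot = T_C/ΔT = 282.15/30.20 = 9.343.
η_II = COP_actual/COP_Carnot = 3.053/9.343 = 0.3268.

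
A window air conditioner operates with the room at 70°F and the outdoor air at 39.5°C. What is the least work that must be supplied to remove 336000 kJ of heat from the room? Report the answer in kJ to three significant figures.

21000 kJ

In absolute terms T_C = 294.26 K and T_H = 312.65 K, so ΔT = 18.39 K.
The reversible limit is COP_R = T_C/ΔT = 16.00, so W_min = Q_C/COP = Q_C·ΔT/T_C.
W_min = 336000 × 18.39/294.26 = 21000 kJ.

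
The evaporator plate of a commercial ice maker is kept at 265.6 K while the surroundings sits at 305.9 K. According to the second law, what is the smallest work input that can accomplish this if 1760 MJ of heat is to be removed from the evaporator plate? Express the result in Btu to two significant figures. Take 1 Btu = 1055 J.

The reservoir spacing is ΔT = 305.9 − 265.6 = 40.30 K.
The reversible limit is COP_R = T_C/ΔT = 6.591, so W_min = Q_C/COP = Q_C·ΔT/T_C.
W_min = 1760 × 40.30/265.60 = 267.0 MJ = 253100 Btu.

250000 Btu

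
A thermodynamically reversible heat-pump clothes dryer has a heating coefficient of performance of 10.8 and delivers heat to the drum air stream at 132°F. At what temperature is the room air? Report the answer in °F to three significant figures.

77.2 °F

COP_HP = T_H/(T_H − T_C) gives T_H − T_C = T_H/COP.
With T_H = 328.71 K, T_C = 328.71 × (1 − 1/10.8) = 298.27 K.
Converting, 298.27 K = 77.22°F.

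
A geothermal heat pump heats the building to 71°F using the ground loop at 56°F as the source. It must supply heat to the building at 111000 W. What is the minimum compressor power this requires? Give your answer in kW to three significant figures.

In absolute terms T_C = 286.48 K and T_H = 294.82 K, so ΔT = 8.333 K.
COP_Carnot = T_H/ΔT = 294.82/8.333 = 35.38.
Ẇ_min = Q̇/COP_Carnot = 111000/35.38 = 3138 W = 3.138 kW.

3.14 kW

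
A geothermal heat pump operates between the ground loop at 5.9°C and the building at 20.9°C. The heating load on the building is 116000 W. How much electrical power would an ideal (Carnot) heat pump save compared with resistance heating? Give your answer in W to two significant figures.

110000 W

In absolute terms T_C = 279.05 K and T_H = 294.05 K, so ΔT = 15.00 K.
COP_Carnot = T_H/ΔT = 294.05/15.00 = 19.60.
Resistance heating needs Ẇ_res = Q̇_H = 116000 W; the reversible heat pump needs only Ẇ_hp = Q̇_H/COP = 5917 W.
Saving = 116000 − 5917 = 110100 W.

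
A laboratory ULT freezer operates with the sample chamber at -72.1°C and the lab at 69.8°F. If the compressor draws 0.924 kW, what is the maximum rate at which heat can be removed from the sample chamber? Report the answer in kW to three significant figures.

In absolute terms T_C = 201.05 K and T_H = 294.15 K, so ΔT = 93.10 K.
COP_Carnot = T_C/ΔT = 201.05/93.10 = 2.160.
Q̇_max = COP_Carnot × Ẇ = 2.160 × 0.9240 kW = 1.995 kW.

2.00 kW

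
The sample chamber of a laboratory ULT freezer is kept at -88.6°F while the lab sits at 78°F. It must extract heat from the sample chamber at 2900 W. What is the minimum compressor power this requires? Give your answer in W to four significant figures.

In absolute terms T_C = 206.15 K and T_H = 298.71 K, so ΔT = 92.56 K.
COP_Carnot = T_C/ΔT = 206.15/92.56 = 2.227.
Ẇ_min = Q̇/COP_Carnot = 2900/2.227 = 1302 W.

1302 W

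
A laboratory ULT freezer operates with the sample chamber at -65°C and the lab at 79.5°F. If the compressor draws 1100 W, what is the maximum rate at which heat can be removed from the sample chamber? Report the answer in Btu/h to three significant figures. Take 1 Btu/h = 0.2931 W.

8550 Btu/h

In absolute terms T_C = 208.15 K and T_H = 299.54 K, so ΔT = 91.39 K.
COP_Carnot = T_C/ΔT = 208.15/91.39 = 2.278.
Q̇_max = COP_Carnot × Ẇ = 2.278 × 1100 W = 2505 W = 8548 Btu/h.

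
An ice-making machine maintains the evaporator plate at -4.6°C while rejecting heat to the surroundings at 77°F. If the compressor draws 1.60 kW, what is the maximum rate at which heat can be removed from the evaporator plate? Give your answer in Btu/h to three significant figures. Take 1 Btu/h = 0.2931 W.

49500 Btu/h

In absolute terms T_C = 268.55 K and T_H = 298.15 K, so ΔT = 29.60 K.
COP_Carnot = T_C/ΔT = 268.55/29.60 = 9.073.
Q̇_max = COP_Carnot × Ẇ = 9.073 × 1.600 kW = 14.52 kW = 49530 Btu/h.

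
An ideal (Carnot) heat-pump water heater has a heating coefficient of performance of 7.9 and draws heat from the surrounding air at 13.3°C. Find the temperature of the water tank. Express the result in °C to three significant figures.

54.8 °C

COP_HP = T_H/(T_H − T_C) rearranges to T_H = COP·T_C/(COP − 1).
With T_C = 286.45 K, T_H = 7.9 × 286.45/6.900 = 327.96 K.
Converting, 327.96 K = 54.81°C.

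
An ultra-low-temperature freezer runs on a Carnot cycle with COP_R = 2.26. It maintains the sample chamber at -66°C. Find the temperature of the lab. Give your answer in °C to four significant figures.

25.66 °C

COP_R = T_C/(T_H − T_C) gives T_H − T_C = T_C/COP.
With T_C = 207.15 K, T_H = 207.15 × (1 + 1/2.26) = 298.81 K.
Converting, 298.81 K = 25.66°C.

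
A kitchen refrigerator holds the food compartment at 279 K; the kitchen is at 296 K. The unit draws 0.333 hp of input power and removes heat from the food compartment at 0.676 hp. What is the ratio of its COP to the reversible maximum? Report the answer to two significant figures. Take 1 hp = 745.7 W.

0.12

COP_actual = Q̇_C/Ẇ = 0.6760/0.3330 = 2.030.
The reservoir spacing is ΔT = 296 − 279 = 17.00 K.
COP_Carnot = T_C/ΔT = 279.00/17.00 = 16.41.
η_II = COP_actual/COP_Carnot = 2.030/16.41 = 0.1237.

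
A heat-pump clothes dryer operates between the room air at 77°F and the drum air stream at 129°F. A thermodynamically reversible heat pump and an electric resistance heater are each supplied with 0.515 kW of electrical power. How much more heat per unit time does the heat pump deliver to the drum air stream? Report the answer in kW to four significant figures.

In absolute terms T_C = 298.15 K and T_H = 327.04 K, so ΔT = 28.89 K.
COP_Carnot = T_H/ΔT = 327.04/28.89 = 11.32.
The heat pump delivers Q̇_H = COP × Ẇ = 5.830 kW; the resistance heater delivers Ẇ = 0.5150 kW.
Extra = (COP − 1)·Ẇ = 5.315 kW.

5.315 kW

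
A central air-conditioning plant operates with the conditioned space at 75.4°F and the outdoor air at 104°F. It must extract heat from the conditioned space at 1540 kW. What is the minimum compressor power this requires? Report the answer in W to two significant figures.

In absolute terms T_C = 297.26 K and T_H = 313.15 K, so ΔT = 15.89 K.
COP_Carnot = T_C/ΔT = 297.26/15.89 = 18.71.
Ẇ_min = Q̇/COP_Carnot = 1540/18.71 = 82.31 kW = 82310 W.

82000 W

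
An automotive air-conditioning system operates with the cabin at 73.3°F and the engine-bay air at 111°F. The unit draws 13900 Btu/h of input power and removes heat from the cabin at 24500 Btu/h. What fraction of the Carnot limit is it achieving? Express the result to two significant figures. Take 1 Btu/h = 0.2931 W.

COP_actual = Q̇_C/Ẇ = 24500/13900 = 1.763.
In absolute terms T_C = 296.09 K and T_H = 317.04 K, so ΔT = 20.94 K.
COP_Carnot = T_C/ΔT = 296.09/20.94 = 14.14.
η_II = COP_actual/COP_Carnot = 1.763/14.14 = 0.1247.

0.12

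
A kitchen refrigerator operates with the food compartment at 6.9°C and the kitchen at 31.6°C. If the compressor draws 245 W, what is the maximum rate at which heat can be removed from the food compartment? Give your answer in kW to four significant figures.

In absolute terms T_C = 280.05 K and T_H = 304.75 K, so ΔT = 24.70 K.
COP_Carnot = T_C/ΔT = 280.05/24.70 = 11.34.
Q̇_max = COP_Carnot × Ẇ = 11.34 × 245.0 W = 2778 W = 2.778 kW.

2.778 kW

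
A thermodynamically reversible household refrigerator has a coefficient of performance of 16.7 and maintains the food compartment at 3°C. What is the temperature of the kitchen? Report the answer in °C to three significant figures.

19.5 °C

COP_R = T_C/(T_H − T_C) gives T_H − T_C = T_C/COP.
With T_C = 276.15 K, T_H = 276.15 × (1 + 1/16.7) = 292.69 K.
Converting, 292.69 K = 19.54°C.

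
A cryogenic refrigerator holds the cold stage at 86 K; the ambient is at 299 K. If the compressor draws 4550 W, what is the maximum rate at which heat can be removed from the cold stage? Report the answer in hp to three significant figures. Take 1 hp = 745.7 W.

The reservoir spacing is ΔT = 299 − 86 = 213.0 K.
COP_Carnot = T_C/ΔT = 86.00/213.0 = 0.4038.
Q̇_max = COP_Carnot × Ẇ = 0.4038 × 4550 W = 1837 W = 2.464 hp.

2.46 hp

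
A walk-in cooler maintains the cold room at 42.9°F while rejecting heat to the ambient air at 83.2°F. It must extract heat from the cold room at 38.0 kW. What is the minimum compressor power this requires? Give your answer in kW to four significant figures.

In absolute terms T_C = 279.21 K and T_H = 301.59 K, so ΔT = 22.39 K.
COP_Carnot = T_C/ΔT = 279.21/22.39 = 12.47.
Ẇ_min = Q̇/COP_Carnot = 38.00/12.47 = 3.047 kW.

3.047 kW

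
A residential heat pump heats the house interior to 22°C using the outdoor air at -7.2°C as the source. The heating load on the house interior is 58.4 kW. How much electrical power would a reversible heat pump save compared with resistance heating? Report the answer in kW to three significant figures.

In absolute terms T_C = 265.95 K and T_H = 295.15 K, so ΔT = 29.20 K.
COP_Carnot = T_H/ΔT = 295.15/29.20 = 10.11.
Resistance heating needs Ẇ_res = Q̇_H = 58.40 kW; the reversible heat pump needs only Ẇ_hp = Q̇_H/COP = 5.778 kW.
Saving = 58.40 − 5.778 = 52.62 kW.

52.6 kW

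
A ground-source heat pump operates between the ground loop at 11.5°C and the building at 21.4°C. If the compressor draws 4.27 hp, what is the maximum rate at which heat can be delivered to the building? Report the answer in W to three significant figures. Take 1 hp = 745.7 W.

In absolute terms T_C = 284.65 K and T_H = 294.55 K, so ΔT = 9.900 K.
COP_Carnot = T_H/ΔT = 294.55/9.900 = 29.75.
Q̇_max = COP_Carnot × Ẇ = 29.75 × 4.270 hp = 127.0 hp = 94740 W.

94700 W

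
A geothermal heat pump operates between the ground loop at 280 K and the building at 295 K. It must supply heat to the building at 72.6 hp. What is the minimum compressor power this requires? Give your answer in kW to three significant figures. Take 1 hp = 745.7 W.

2.75 kW

The reservoir spacing is ΔT = 295 − 280 = 15.00 K.
COP_Carnot = T_H/ΔT = 295.00/15.00 = 19.67.
Ẇ_min = Q̇/COP_Carnot = 72.60/19.67 = 3.692 hp = 2.753 kW.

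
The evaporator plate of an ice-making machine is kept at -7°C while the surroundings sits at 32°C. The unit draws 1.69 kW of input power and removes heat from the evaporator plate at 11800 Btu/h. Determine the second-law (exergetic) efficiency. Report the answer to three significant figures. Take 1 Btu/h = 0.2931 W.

Converting, Q̇_C = 11800 Btu/h = 3.459 kW, so COP_actual = Q̇_C/Ẇ = 3.459/1.690 = 2.046.
In absolute terms T_C = 266.15 K and T_H = 305.15 K, so ΔT = 39.00 K.
COP_Carnot = T_C/ΔT = 266.15/39.00 = 6.824.
η_II = COP_actual/COP_Carnot = 2.046/6.824 = 0.2999.

0.300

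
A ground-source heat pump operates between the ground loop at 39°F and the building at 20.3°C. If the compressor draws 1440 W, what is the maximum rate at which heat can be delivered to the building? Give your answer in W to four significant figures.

25750 W

In absolute terms T_C = 277.04 K and T_H = 293.45 K, so ΔT = 16.41 K.
COP_Carnot = T_H/ΔT = 293.45/16.41 = 17.88.
Q̇_max = COP_Carnot × Ẇ = 17.88 × 1440 W = 25750 W.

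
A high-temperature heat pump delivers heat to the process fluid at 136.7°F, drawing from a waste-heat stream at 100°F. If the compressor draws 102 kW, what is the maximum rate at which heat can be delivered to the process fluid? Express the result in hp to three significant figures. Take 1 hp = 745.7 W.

In absolute terms T_C = 310.93 K and T_H = 331.32 K, so ΔT = 20.39 K.
COP_Carnot = T_H/ΔT = 331.32/20.39 = 16.25.
Q̇_max = COP_Carnot × Ẇ = 16.25 × 102.0 kW = 1657 kW = 2223 hp.

2220 hp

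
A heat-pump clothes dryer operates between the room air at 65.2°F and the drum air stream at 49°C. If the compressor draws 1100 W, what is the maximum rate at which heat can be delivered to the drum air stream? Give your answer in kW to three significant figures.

11.6 kW

In absolute terms T_C = 291.59 K and T_H = 322.15 K, so ΔT = 30.56 K.
COP_Carnot = T_H/ΔT = 322.15/30.56 = 10.54.
Q̇_max = COP_Carnot × Ẇ = 10.54 × 1100 W = 11600 W = 11.60 kW.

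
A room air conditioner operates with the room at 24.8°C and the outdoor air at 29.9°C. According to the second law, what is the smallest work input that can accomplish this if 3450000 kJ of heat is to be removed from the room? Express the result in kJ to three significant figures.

59100 kJ

In absolute terms T_C = 297.95 K and T_H = 303.05 K, so ΔT = 5.100 K.
The reversible limit is COP_R = T_C/ΔT = 58.42, so W_min = Q_C/COP = Q_C·ΔT/T_C.
W_min = 3450000 × 5.100/297.95 = 59050 kJ.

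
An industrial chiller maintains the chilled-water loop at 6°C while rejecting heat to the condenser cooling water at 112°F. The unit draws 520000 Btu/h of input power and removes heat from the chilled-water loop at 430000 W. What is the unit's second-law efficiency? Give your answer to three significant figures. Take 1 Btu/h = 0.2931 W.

Converting, Q̇_C = 430000 W = 1467000 Btu/h, so COP_actual = Q̇_C/Ẇ = 1467000/520000 = 2.821.
In absolute terms T_C = 279.15 K and T_H = 317.59 K, so ΔT = 38.44 K.
COP_Carnot = T_C/ΔT = 279.15/38.44 = 7.261.
η_II = COP_actual/COP_Carnot = 2.821/7.261 = 0.3885.

0.389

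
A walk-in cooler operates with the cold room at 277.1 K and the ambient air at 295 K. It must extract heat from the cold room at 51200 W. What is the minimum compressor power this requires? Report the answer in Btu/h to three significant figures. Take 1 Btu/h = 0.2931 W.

The reservoir spacing is ΔT = 295 − 277.1 = 17.90 K.
COP_Carnot = T_C/ΔT = 277.10/17.90 = 15.48.
Ẇ_min = Q̇/COP_Carnot = 51200/15.48 = 3307 W = 11280 Btu/h.

11300 Btu/h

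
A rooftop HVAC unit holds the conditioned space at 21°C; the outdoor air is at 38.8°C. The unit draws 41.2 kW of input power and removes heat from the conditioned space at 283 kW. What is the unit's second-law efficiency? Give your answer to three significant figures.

0.416

COP_actual = Q̇_C/Ẇ = 283.0/41.20 = 6.869.
In absolute terms T_C = 294.15 K and T_H = 311.95 K, so ΔT = 17.80 K.
COP_Carnot = T_C/ΔT = 294.15/17.80 = 16.53.
η_II = COP_actual/COP_Carnot = 6.869/16.53 = 0.4157.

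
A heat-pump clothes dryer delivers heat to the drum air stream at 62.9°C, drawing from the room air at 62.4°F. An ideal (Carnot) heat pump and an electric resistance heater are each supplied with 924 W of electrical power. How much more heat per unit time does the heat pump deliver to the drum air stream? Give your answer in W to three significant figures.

5820 W

In absolute terms T_C = 290.04 K and T_H = 336.05 K, so ΔT = 46.01 K.
COP_Carnot = T_H/ΔT = 336.05/46.01 = 7.304.
The heat pump delivers Q̇_H = COP × Ẇ = 6749 W; the resistance heater delivers Ẇ = 924.0 W.
Extra = (COP − 1)·Ẇ = 5825 W.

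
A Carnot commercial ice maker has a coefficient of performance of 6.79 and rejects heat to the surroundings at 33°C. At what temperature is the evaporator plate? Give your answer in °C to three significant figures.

-6.30 °C

For a Carnot refrigerator COP_R = T_C/(T_H − T_C), so T_C = COP·T_H/(1 + COP).
With T_H = 306.15 K, T_C = 6.79 × 306.15/7.790 = 266.85 K.
Converting, 266.85 K = -6.30°C.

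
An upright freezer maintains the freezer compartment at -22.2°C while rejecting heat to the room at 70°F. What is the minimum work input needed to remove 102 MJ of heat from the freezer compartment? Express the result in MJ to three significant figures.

In absolute terms T_C = 250.95 K and T_H = 294.26 K, so ΔT = 43.31 K.
The reversible limit is COP_R = T_C/ΔT = 5.794, so W_min = Q_C/COP = Q_C·ΔT/T_C.
W_min = 102.0 × 43.31/250.95 = 17.60 MJ.

17.6 MJ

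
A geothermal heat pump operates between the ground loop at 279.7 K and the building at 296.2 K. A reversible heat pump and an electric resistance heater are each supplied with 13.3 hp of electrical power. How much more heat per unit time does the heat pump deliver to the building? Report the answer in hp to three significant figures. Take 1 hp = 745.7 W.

225 hp

The reservoir spacing is ΔT = 296.2 − 279.7 = 16.50 K.
COP_Carnot = T_H/ΔT = 296.20/16.50 = 17.95.
The heat pump delivers Q̇_H = COP × Ẇ = 238.8 hp; the resistance heater delivers Ẇ = 13.30 hp.
Extra = (COP − 1)·Ẇ = 225.5 hp.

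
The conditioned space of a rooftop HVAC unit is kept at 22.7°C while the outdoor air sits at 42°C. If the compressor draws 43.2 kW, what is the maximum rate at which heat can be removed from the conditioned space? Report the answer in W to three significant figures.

662000 W

In absolute terms T_C = 295.85 K and T_H = 315.15 K, so ΔT = 19.30 K.
COP_Carnot = T_C/ΔT = 295.85/19.30 = 15.33.
Q̇_max = COP_Carnot × Ẇ = 15.33 × 43.20 kW = 662.2 kW = 662200 W.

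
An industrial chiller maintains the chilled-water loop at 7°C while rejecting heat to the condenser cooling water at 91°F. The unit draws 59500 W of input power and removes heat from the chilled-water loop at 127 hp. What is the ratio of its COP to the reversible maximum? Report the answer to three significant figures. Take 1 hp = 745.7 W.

0.146

Converting, Q̇_C = 127.0 hp = 94700 W, so COP_actual = Q̇_C/Ẇ = 94700/59500 = 1.592.
In absolute terms T_C = 280.15 K and T_H = 305.93 K, so ΔT = 25.78 K.
COP_Carnot = T_C/ΔT = 280.15/25.78 = 10.87.
η_II = COP_actual/COP_Carnot = 1.592/10.87 = 0.1465.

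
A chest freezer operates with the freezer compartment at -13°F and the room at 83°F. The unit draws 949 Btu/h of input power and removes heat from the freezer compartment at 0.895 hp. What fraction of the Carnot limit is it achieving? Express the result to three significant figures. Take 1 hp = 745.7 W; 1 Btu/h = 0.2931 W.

Converting, Q̇_C = 0.8950 hp = 2277 Btu/h, so COP_actual = Q̇_C/Ẇ = 2277/949.0 = 2.399.
In absolute terms T_C = 248.15 K and T_H = 301.48 K, so ΔT = 53.33 K.
COP_Carnot = T_C/ΔT = 248.15/53.33 = 4.653.
η_II = COP_actual/COP_Carnot = 2.399/4.653 = 0.5157.

0.516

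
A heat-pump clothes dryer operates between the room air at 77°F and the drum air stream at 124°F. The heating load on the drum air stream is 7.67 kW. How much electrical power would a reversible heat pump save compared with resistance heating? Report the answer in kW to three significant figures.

In absolute terms T_C = 298.15 K and T_H = 324.26 K, so ΔT = 26.11 K.
COP_Carnot = T_H/ΔT = 324.26/26.11 = 12.42.
Resistance heating needs Ẇ_res = Q̇_H = 7.670 kW; the reversible heat pump needs only Ẇ_hp = Q̇_H/COP = 0.6176 kW.
Saving = 7.670 − 0.6176 = 7.052 kW.

7.05 kW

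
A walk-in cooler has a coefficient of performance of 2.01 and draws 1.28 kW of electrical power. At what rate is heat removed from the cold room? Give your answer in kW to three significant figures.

Q̇_C = COP × Ẇ = 2.01 × 1.280 = 2.573 kW.

2.57 kW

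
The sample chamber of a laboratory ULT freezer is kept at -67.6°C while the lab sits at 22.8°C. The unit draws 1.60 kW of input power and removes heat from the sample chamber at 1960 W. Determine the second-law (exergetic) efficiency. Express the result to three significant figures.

0.539

Converting, Q̇_C = 1960 W = 1.960 kW, so COP_actual = Q̇_C/Ẇ = 1.960/1.600 = 1.225.
In absolute terms T_C = 205.55 K and T_H = 295.95 K, so ΔT = 90.40 K.
COP_Carnot = T_C/ΔT = 205.55/90.40 = 2.274.
η_II = COP_actual/COP_Carnot = 1.225/2.274 = 0.5387.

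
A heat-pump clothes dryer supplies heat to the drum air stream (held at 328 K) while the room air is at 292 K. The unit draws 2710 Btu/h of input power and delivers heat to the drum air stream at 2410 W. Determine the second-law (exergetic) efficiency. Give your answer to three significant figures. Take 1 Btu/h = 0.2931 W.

0.333

Converting, Q̇_H = 2410 W = 8222 Btu/h, so COP_actual = Q̇_H/Ẇ = 8222/2710 = 3.034.
The reservoir spacing is ΔT = 328 − 292 = 36.00 K.
COP_Carnot = T_H/ΔT = 328.00/36.00 = 9.111.
η_II = COP_actual/COP_Carnot = 3.034/9.111 = 0.3330.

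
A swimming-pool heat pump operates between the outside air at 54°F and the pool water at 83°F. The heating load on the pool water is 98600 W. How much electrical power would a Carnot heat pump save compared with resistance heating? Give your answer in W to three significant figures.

In absolute terms T_C = 285.37 K and T_H = 301.48 K, so ΔT = 16.11 K.
COP_Carnot = T_H/ΔT = 301.48/16.11 = 18.71.
Resistance heating needs Ẇ_res = Q̇_H = 98600 W; the reversible heat pump needs only Ẇ_hp = Q̇_H/COP = 5269 W.
Saving = 98600 − 5269 = 93330 W.

93300 W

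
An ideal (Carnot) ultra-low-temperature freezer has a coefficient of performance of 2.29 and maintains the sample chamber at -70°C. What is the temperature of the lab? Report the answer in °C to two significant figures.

19 °C

COP_R = T_C/(T_H − T_C) gives T_H − T_C = T_C/COP.
With T_C = 203.15 K, T_H = 203.15 × (1 + 1/2.29) = 291.86 K.
Converting, 291.86 K = 18.71°C.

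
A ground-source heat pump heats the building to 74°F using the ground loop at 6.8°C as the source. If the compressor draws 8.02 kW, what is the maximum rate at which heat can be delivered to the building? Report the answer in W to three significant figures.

In absolute terms T_C = 279.95 K and T_H = 296.48 K, so ΔT = 16.53 K.
COP_Carnot = T_H/ΔT = 296.48/16.53 = 17.93.
Q̇_max = COP_Carnot × Ẇ = 17.93 × 8.020 kW = 143.8 kW = 143800 W.

144000 W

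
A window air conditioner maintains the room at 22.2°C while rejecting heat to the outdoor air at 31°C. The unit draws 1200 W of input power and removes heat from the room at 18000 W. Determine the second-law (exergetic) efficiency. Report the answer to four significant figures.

COP_actual = Q̇_C/Ẇ = 18000/1200 = 15.00.
In absolute terms T_C = 295.35 K and T_H = 304.15 K, so ΔT = 8.800 K.
COP_Carnot = T_C/ΔT = 295.35/8.800 = 33.56.
η_II = COP_actual/COP_Carnot = 15.00/33.56 = 0.4469.

0.4469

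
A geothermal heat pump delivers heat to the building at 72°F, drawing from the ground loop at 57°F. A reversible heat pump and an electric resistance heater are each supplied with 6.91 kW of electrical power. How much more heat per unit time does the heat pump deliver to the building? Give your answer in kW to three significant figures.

238 kW

In absolute terms T_C = 287.04 K and T_H = 295.37 K, so ΔT = 8.333 K.
COP_Carnot = T_H/ΔT = 295.37/8.333 = 35.44.
The heat pump delivers Q̇_H = COP × Ẇ = 244.9 kW; the resistance heater delivers Ẇ = 6.910 kW.
Extra = (COP − 1)·Ẇ = 238.0 kW.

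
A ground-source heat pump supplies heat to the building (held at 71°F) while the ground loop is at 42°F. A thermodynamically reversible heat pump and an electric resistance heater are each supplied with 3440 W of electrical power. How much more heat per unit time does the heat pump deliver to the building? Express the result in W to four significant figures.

In absolute terms T_C = 278.71 K and T_H = 294.82 K, so ΔT = 16.11 K.
COP_Carnot = T_H/ΔT = 294.82/16.11 = 18.30.
The heat pump delivers Q̇_H = COP × Ẇ = 62950 W; the resistance heater delivers Ẇ = 3440 W.
Extra = (COP − 1)·Ẇ = 59510 W.

59510 W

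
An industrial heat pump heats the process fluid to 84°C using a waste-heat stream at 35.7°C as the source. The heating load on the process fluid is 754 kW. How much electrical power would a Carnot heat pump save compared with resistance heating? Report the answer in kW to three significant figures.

652 kW

In absolute terms T_C = 308.85 K and T_H = 357.15 K, so ΔT = 48.30 K.
COP_Carnot = T_H/ΔT = 357.15/48.30 = 7.394.
Resistance heating needs Ẇ_res = Q̇_H = 754.0 kW; the reversible heat pump needs only Ẇ_hp = Q̇_H/COP = 102.0 kW.
Saving = 754.0 − 102.0 = 652.0 kW.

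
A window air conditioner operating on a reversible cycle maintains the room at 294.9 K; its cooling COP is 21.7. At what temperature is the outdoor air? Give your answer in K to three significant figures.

COP_R = T_C/(T_H − T_C) gives T_H − T_C = T_C/COP.
With T_C = 294.90 K, T_H = 294.90 × (1 + 1/21.7) = 308.49 K.

308 K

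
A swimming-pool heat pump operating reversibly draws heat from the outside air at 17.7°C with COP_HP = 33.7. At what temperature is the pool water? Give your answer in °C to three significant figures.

COP_HP = T_H/(T_H − T_C) rearranges to T_H = COP·T_C/(COP − 1).
With T_C = 290.85 K, T_H = 33.7 × 290.85/32.70 = 299.74 K.
Converting, 299.74 K = 26.59°C.

26.6 °C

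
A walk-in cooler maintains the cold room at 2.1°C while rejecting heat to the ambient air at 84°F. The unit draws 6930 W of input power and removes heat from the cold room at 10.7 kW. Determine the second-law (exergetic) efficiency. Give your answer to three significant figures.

0.150

Converting, Q̇_C = 10.70 kW = 10700 W, so COP_actual = Q̇_C/Ẇ = 10700/6930 = 1.544.
In absolute terms T_C = 275.25 K and T_H = 302.04 K, so ΔT = 26.79 K.
COP_Carnot = T_C/ΔT = 275.25/26.79 = 10.27.
η_II = COP_actual/COP_Carnot = 1.544/10.27 = 0.1503.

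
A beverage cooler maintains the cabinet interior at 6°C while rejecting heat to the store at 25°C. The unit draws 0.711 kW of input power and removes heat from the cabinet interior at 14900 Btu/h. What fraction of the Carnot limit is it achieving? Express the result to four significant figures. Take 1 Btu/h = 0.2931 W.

Converting, Q̇_C = 14900 Btu/h = 4.367 kW, so COP_actual = Q̇_C/Ẇ = 4.367/0.7110 = 6.142.
In absolute terms T_C = 279.15 K and T_H = 298.15 K, so ΔT = 19.00 K.
COP_Carnot = T_C/ΔT = 279.15/19.00 = 14.69.
η_II = COP_actual/COP_Carnot = 6.142/14.69 = 0.4181.

0.4181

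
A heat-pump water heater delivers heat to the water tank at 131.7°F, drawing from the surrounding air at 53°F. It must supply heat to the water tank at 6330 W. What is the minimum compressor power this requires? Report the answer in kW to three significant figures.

0.842 kW

In absolute terms T_C = 284.82 K and T_H = 328.54 K, so ΔT = 43.72 K.
COP_Carnot = T_H/ΔT = 328.54/43.72 = 7.514.
Ẇ_min = Q̇/COP_Carnot = 6330/7.514 = 842.4 W = 0.8424 kW.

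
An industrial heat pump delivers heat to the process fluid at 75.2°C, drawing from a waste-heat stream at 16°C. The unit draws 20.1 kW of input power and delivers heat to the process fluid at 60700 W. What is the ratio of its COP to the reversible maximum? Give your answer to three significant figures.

Converting, Q̇_H = 60700 W = 60.70 kW, so COP_actual = Q̇_H/Ẇ = 60.70/20.10 = 3.020.
In absolute terms T_C = 289.15 K and T_H = 348.35 K, so ΔT = 59.20 K.
COP_Carnot = T_H/ΔT = 348.35/59.20 = 5.884.
η_II = COP_actual/COP_Carnot = 3.020/5.884 = 0.5132.

0.513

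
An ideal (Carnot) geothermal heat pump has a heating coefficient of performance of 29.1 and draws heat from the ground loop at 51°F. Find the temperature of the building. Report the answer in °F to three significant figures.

COP_HP = T_H/(T_H − T_C) rearranges to T_H = COP·T_C/(COP − 1).
With T_C = 283.71 K, T_H = 29.1 × 283.71/28.10 = 293.80 K.
Converting, 293.80 K = 69.17°F.

69.2 °F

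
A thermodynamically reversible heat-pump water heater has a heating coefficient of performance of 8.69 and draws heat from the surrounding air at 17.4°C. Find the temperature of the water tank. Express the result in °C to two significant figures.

COP_HP = T_H/(T_H − T_C) rearranges to T_H = COP·T_C/(COP − 1).
With T_C = 290.55 K, T_H = 8.69 × 290.55/7.690 = 328.33 K.
Converting, 328.33 K = 55.18°C.

55 °C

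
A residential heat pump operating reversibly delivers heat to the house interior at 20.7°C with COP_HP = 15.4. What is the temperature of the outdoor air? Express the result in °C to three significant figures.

1.62 °C

COP_HP = T_H/(T_H − T_C) gives T_H − T_C = T_H/COP.
With T_H = 293.85 K, T_C = 293.85 × (1 − 1/15.4) = 274.77 K.
Converting, 274.77 K = 1.62°C.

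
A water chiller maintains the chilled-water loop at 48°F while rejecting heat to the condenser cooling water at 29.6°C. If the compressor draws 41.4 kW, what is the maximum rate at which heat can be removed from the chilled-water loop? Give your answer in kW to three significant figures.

In absolute terms T_C = 282.04 K and T_H = 302.75 K, so ΔT = 20.71 K.
COP_Carnot = T_C/ΔT = 282.04/20.71 = 13.62.
Q̇_max = COP_Carnot × Ẇ = 13.62 × 41.40 kW = 563.8 kW.

564 kW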